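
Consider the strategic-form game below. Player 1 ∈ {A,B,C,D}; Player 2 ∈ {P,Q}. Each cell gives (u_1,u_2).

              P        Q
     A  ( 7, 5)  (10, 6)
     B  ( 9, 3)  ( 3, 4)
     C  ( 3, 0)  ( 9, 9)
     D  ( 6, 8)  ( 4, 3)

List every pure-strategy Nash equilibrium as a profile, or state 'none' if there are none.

(A,P): not NE [P1→B gives 9>7; P2→Q gives 6>5]
(A,Q): NE
(B,P): not NE [P2→Q gives 4>3]
(B,Q): not NE [P1→A gives 10>3]
(C,P): not NE [P1→B gives 9>3; P2→Q gives 9>0]
(C,Q): not NE [P1→A gives 10>9]
(D,P): not NE [P1→B gives 9>6]
(D,Q): not NE [P1→A gives 10>4; P2→P gives 8>3]

PSNE = {(A,Q)}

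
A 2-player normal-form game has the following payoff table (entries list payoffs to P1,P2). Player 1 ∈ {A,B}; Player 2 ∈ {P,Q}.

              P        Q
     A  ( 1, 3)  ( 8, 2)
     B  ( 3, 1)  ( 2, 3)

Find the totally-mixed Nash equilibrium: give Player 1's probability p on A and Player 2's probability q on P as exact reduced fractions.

P1 mixes 2/3 on A; P2 mixes 3/4 on P

P1 indiff ⇒ q·1+(1-q)·8 = q·3+(1-q)·2 ⇒ q(-2) = (1-q)(-6) ⇒ q = 3/4
P2 indiff ⇒ p·3+(1-p)·1 = p·2+(1-p)·3 ⇒ p(1) = (1-p)(2) ⇒ p = 2/3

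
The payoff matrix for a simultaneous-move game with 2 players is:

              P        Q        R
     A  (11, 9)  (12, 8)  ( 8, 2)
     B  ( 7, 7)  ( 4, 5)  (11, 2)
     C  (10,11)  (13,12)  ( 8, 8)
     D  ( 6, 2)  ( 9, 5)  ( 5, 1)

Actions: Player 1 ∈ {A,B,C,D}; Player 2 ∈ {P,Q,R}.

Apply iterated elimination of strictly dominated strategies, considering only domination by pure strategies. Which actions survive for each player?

Remaining: P1:{A,C} P2:{P,Q}

P1 drop D (A beats it: P:11>6 Q:12>9 R:8>5)
P2 drop R (P beats it: A:9>2 B:7>2 C:11>8)
P1 drop B (A beats it: P:11>7 Q:12>4)
P1→{A,C} P2→{P,Q}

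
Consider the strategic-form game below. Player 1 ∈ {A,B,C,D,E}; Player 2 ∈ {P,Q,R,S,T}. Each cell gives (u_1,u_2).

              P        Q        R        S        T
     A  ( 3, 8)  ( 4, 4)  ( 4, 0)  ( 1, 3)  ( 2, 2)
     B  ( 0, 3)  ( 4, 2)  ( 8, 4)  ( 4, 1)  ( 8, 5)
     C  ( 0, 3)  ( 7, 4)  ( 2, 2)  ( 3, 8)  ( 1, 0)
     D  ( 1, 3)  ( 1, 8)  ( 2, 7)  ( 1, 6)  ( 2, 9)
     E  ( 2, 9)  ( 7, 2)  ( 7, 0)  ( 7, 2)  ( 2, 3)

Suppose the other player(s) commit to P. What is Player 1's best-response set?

u_1(A vs P) = 3
u_1(B vs P) = 0
u_1(C vs P) = 0
u_1(D vs P) = 1
u_1(E vs P) = 2
max payoff 3 at {A}

argmax u_1 = {A}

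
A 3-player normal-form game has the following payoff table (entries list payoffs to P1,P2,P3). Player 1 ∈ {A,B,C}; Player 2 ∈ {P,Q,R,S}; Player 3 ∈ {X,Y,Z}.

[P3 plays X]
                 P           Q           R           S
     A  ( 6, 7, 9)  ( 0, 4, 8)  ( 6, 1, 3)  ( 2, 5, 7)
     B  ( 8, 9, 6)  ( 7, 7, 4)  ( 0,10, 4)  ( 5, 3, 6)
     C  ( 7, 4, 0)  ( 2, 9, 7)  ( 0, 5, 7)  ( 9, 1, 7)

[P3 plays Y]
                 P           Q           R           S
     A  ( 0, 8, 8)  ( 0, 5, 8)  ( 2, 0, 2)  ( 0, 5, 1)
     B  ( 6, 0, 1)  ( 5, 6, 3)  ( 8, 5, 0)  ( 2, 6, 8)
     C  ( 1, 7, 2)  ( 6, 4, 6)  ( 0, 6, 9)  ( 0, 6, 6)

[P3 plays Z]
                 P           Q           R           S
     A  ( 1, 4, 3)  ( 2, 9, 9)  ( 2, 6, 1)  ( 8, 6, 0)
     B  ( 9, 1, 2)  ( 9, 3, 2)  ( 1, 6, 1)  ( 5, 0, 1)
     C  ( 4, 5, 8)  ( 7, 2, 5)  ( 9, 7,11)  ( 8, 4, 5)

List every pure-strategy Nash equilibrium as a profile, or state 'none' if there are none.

Nash profiles: (B,S,Y), (C,R,Z)

(A,P,X): not NE [P1→B gives 8>6]
(A,P,Y): not NE [P1→B gives 6>0; P3→X gives 9>8]
(A,P,Z): not NE [P1→B gives 9>1; P2→Q gives 9>4; P3→X gives 9>3]
(A,Q,X): not NE [P1→B gives 7>0; P2→P gives 7>4; P3→Z gives 9>8]
(A,Q,Y): not NE [P1→C gives 6>0; P2→P gives 8>5; P3→Z gives 9>8]
(A,Q,Z): not NE [P1→B gives 9>2]
(A,R,X): not NE [P2→P gives 7>1]
(A,R,Y): not NE [P1→B gives 8>2; P2→P gives 8>0; P3→X gives 3>2]
(A,R,Z): not NE [P1→C gives 9>2; P2→Q gives 9>6; P3→X gives 3>1]
(A,S,X): not NE [P1→C gives 9>2; P2→P gives 7>5]
(A,S,Y): not NE [P1→B gives 2>0; P2→P gives 8>5; P3→X gives 7>1]
(A,S,Z): not NE [P2→Q gives 9>6; P3→X gives 7>0]
(B,P,X): not NE [P2→R gives 10>9]
(B,P,Y): not NE [P2→S gives 6>0; P3→X gives 6>1]
(B,P,Z): not NE [P2→R gives 6>1; P3→X gives 6>2]
(B,Q,X): not NE [P2→R gives 10>7]
(B,Q,Y): not NE [P1→C gives 6>5; P3→X gives 4>3]
(B,Q,Z): not NE [P2→R gives 6>3; P3→X gives 4>2]
(B,R,X): not NE [P1→A gives 6>0]
(B,R,Y): not NE [P2→S gives 6>5; P3→X gives 4>0]
(B,R,Z): not NE [P1→C gives 9>1; P3→X gives 4>1]
(B,S,X): not NE [P1→C gives 9>5; P2→R gives 10>3; P3→Y gives 8>6]
(B,S,Y): NE
(B,S,Z): not NE [P1→C gives 8>5; P2→R gives 6>0; P3→Y gives 8>1]
(C,P,X): not NE [P1→B gives 8>7; P2→Q gives 9>4; P3→Z gives 8>0]
(C,P,Y): not NE [P1→B gives 6>1; P3→Z gives 8>2]
(C,P,Z): not NE [P1→B gives 9>4; P2→R gives 7>5]
(C,Q,X): not NE [P1→B gives 7>2]
(C,Q,Y): not NE [P2→P gives 7>4; P3→X gives 7>6]
(C,Q,Z): not NE [P1→B gives 9>7; P2→R gives 7>2; P3→X gives 7>5]
(C,R,X): not NE [P1→A gives 6>0; P2→Q gives 9>5; P3→Z gives 11>7]
(C,R,Y): not NE [P1→B gives 8>0; P2→P gives 7>6; P3→Z gives 11>9]
(C,R,Z): NE
(C,S,X): not NE [P2→Q gives 9>1]
(C,S,Y): not NE [P1→B gives 2>0; P2→P gives 7>6; P3→X gives 7>6]
(C,S,Z): not NE [P2→R gives 7>4; P3→X gives 7>5]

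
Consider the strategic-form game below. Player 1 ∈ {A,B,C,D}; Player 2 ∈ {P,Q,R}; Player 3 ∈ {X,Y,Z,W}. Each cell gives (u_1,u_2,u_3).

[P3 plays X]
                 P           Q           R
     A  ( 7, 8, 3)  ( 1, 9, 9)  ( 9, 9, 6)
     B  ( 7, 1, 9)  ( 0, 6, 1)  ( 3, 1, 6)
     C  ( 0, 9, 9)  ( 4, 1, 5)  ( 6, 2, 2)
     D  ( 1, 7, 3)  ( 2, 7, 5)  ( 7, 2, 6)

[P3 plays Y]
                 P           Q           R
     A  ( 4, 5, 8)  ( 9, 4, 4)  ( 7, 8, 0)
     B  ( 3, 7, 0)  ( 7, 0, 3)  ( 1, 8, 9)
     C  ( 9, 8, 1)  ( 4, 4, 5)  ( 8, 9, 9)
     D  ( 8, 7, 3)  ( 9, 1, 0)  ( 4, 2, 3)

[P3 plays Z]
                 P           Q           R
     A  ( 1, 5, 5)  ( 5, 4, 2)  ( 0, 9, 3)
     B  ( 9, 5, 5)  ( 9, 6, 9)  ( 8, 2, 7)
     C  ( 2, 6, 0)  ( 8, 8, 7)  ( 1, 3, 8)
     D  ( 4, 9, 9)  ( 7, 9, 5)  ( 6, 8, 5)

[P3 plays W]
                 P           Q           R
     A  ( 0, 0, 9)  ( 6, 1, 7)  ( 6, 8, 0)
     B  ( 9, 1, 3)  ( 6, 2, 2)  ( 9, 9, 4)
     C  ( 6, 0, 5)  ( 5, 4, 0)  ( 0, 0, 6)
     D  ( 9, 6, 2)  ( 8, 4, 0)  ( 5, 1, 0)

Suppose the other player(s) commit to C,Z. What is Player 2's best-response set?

u_2(P vs C,Z) = 6
u_2(Q vs C,Z) = 8
u_2(R vs C,Z) = 3
max payoff 8 at {Q}

argmax u_2 = {Q}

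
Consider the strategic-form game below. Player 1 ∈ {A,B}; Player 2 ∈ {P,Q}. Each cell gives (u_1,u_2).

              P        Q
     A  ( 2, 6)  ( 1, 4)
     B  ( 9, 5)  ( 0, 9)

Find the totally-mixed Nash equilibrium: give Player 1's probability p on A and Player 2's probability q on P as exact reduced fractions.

p=2/3, q=1/8

P1 indiff ⇒ q·2+(1-q)·1 = q·9+(1-q)·0 ⇒ q(-7) = (1-q)(-1) ⇒ q = 1/8
P2 indiff ⇒ p·6+(1-p)·5 = p·4+(1-p)·9 ⇒ p(2) = (1-p)(4) ⇒ p = 2/3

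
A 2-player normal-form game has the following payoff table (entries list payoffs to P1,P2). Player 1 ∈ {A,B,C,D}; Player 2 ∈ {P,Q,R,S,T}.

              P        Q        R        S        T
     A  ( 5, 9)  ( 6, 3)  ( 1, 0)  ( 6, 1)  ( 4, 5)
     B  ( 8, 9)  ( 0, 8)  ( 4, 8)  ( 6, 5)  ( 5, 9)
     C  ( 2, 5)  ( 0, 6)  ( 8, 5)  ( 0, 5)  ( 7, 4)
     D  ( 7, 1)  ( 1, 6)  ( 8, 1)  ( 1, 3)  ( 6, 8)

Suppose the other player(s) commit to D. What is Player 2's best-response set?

argmax u_2 = {T}

u_2(P vs D) = 1
u_2(Q vs D) = 6
u_2(R vs D) = 1
u_2(S vs D) = 3
u_2(T vs D) = 8
max payoff 8 at {T}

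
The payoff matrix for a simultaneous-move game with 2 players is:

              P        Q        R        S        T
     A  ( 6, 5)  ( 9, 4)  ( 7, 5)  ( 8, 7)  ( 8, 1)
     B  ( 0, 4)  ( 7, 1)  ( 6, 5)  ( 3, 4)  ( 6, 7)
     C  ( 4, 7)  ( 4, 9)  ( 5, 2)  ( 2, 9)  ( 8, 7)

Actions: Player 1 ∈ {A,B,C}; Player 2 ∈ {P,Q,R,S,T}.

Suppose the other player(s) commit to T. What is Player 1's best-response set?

u_1(A vs T) = 8
u_1(B vs T) = 6
u_1(C vs T) = 8
max payoff 8 at {A,C}

argmax u_1 = {A,C}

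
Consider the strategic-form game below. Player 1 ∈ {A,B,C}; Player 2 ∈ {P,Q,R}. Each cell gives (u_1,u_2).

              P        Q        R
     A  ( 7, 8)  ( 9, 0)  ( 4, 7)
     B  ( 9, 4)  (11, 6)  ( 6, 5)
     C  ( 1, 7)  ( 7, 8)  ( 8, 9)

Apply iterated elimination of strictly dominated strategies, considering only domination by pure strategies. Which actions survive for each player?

Remaining: P1:{B,C} P2:{Q,R}

P1 drop A (B beats it: P:9>7 Q:11>9 R:6>4)
P2 drop P (Q beats it: B:6>4 C:8>7)
P1→{B,C} P2→{Q,R}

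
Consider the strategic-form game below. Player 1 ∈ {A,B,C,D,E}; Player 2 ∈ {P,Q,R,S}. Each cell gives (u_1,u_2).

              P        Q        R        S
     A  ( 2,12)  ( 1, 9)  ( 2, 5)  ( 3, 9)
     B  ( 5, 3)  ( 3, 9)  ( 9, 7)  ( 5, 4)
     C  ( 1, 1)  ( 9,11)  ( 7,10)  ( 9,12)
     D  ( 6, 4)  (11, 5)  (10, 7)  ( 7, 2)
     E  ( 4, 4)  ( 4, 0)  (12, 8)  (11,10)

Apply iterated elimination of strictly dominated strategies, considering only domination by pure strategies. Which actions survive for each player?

P1 drop A (B beats it: P:5>2 Q:3>1 R:9>2 S:5>3)
P1 drop B (D beats it: P:6>5 Q:11>3 R:10>9 S:7>5)
P2 drop P (R beats it: C:10>1 D:7>4 E:8>4)
P1→{C,D,E} P2→{Q,R,S}

IESDS → P1:{C,D,E} P2:{Q,R,S}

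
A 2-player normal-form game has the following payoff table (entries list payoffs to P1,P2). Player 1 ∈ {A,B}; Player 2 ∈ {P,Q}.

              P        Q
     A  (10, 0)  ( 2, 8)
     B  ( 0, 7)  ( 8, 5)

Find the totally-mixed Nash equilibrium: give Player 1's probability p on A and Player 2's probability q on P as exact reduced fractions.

P1 indiff ⇒ q·10+(1-q)·2 = q·0+(1-q)·8 ⇒ q(10) = (1-q)(6) ⇒ q = 3/8
P2 indiff ⇒ p·0+(1-p)·7 = p·8+(1-p)·5 ⇒ p(-8) = (1-p)(-2) ⇒ p = 1/5

p=1/5, q=3/8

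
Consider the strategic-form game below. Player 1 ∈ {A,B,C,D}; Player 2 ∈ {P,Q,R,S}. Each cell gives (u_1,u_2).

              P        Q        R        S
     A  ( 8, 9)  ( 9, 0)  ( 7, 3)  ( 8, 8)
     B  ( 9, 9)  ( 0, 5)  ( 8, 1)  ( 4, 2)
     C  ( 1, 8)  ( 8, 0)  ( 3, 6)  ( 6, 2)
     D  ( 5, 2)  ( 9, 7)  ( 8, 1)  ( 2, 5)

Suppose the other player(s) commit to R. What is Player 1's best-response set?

u_1(A vs R) = 7
u_1(B vs R) = 8
u_1(C vs R) = 3
u_1(D vs R) = 8
max payoff 8 at {B,D}

P1 best: {B,D}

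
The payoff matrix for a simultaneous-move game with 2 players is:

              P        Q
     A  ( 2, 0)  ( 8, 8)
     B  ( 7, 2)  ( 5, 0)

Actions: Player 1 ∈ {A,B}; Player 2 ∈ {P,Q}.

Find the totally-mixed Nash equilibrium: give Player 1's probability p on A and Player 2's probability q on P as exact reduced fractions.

P1 indiff ⇒ q·2+(1-q)·8 = q·7+(1-q)·5 ⇒ q(-5) = (1-q)(-3) ⇒ q = 3/8
P2 indiff ⇒ p·0+(1-p)·2 = p·8+(1-p)·0 ⇒ p(-8) = (1-p)(-2) ⇒ p = 1/5

p=1/5, q=3/8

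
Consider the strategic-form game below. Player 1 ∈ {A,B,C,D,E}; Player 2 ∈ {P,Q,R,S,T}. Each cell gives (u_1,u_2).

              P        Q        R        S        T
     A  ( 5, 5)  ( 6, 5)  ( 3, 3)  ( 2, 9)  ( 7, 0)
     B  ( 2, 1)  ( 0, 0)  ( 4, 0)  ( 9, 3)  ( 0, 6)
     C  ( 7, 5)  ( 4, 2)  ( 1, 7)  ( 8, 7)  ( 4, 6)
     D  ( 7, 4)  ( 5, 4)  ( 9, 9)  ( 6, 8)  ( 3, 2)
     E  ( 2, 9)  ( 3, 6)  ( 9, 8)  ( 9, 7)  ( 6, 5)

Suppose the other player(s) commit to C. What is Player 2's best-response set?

u_2(P vs C) = 5
u_2(Q vs C) = 2
u_2(R vs C) = 7
u_2(S vs C) = 7
u_2(T vs C) = 6
max payoff 7 at {R,S}

argmax u_2 = {R,S}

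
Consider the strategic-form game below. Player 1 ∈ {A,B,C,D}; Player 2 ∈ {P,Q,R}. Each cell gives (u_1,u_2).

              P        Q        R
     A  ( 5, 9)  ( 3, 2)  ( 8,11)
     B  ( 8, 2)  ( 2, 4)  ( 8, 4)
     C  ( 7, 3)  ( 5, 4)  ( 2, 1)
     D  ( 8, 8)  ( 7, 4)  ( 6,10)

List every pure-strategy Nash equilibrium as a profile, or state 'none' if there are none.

Nash profiles: (A,R), (B,R)

(A,P): not NE [P1→D gives 8>5; P2→R gives 11>9]
(A,Q): not NE [P1→D gives 7>3; P2→R gives 11>2]
(A,R): NE
(B,P): not NE [P2→R gives 4>2]
(B,Q): not NE [P1→D gives 7>2]
(B,R): NE
(C,P): not NE [P1→D gives 8>7; P2→Q gives 4>3]
(C,Q): not NE [P1→D gives 7>5]
(C,R): not NE [P1→B gives 8>2; P2→Q gives 4>1]
(D,P): not NE [P2→R gives 10>8]
(D,Q): not NE [P2→R gives 10>4]
(D,R): not NE [P1→B gives 8>6]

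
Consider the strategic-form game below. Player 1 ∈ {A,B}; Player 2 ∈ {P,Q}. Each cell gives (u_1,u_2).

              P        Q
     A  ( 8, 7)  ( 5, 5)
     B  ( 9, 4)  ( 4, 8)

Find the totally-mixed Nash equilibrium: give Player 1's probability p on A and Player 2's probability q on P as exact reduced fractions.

P1 indiff ⇒ q·8+(1-q)·5 = q·9+(1-q)·4 ⇒ q(-1) = (1-q)(-1) ⇒ q = 1/2
P2 indiff ⇒ p·7+(1-p)·4 = p·5+(1-p)·8 ⇒ p(2) = (1-p)(4) ⇒ p = 2/3

p=2/3, q=1/2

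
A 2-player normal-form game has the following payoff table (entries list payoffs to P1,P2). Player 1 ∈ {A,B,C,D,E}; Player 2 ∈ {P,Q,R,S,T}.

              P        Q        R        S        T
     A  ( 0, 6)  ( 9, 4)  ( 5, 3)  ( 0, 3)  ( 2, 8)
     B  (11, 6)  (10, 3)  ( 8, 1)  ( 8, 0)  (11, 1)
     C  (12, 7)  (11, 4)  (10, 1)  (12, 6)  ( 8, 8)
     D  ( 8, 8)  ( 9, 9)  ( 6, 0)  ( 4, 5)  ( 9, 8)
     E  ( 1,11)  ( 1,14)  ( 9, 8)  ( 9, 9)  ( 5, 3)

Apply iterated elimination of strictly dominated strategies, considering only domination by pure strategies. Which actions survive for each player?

IESDS → P1:{B,C} P2:{P,T}

P1 drop A (B beats it: P:11>0 Q:10>9 R:8>5 S:8>0 T:11>2)
P1 drop D (B beats it: P:11>8 Q:10>9 R:8>6 S:8>4 T:11>9)
P1 drop E (C beats it: P:12>1 Q:11>1 R:10>9 S:12>9 T:8>5)
P2 drop Q (P beats it: B:6>3 C:7>4)
P2 drop R (P beats it: B:6>1 C:7>1)
P2 drop S (P beats it: B:6>0 C:7>6)
P1→{B,C} P2→{P,T}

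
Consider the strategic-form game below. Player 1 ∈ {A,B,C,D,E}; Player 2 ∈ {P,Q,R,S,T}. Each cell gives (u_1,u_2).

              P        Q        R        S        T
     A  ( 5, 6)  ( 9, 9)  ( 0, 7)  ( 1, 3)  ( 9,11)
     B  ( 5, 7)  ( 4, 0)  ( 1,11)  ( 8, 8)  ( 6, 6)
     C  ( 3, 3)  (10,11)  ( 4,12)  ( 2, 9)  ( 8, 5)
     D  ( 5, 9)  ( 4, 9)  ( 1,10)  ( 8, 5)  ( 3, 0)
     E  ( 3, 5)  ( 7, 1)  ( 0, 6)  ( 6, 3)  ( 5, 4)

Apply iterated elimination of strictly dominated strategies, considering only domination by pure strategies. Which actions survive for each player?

P2 drop P (R beats it: A:7>6 B:11>7 C:12>3 D:10>9 E:6>5)
P2 drop S (R beats it: A:7>3 B:11>8 C:12>9 D:10>5 E:6>3)
P1 drop B (C beats it: Q:10>4 R:4>1 T:8>6)
P1 drop D (C beats it: Q:10>4 R:4>1 T:8>3)
P1 drop E (C beats it: Q:10>7 R:4>0 T:8>5)
P1→{A,C} P2→{Q,R,T}

Remaining: P1:{A,C} P2:{Q,R,T}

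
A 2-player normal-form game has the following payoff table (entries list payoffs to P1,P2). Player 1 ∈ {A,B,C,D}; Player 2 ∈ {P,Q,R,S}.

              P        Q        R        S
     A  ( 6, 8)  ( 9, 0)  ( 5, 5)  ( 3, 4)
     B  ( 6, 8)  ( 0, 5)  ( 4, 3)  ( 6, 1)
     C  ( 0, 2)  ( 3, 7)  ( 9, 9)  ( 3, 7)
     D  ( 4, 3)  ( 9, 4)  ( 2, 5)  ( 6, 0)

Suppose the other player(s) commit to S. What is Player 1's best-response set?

u_1(A vs S) = 3
u_1(B vs S) = 6
u_1(C vs S) = 3
u_1(D vs S) = 6
max payoff 6 at {B,D}

BR_1 = {B,D}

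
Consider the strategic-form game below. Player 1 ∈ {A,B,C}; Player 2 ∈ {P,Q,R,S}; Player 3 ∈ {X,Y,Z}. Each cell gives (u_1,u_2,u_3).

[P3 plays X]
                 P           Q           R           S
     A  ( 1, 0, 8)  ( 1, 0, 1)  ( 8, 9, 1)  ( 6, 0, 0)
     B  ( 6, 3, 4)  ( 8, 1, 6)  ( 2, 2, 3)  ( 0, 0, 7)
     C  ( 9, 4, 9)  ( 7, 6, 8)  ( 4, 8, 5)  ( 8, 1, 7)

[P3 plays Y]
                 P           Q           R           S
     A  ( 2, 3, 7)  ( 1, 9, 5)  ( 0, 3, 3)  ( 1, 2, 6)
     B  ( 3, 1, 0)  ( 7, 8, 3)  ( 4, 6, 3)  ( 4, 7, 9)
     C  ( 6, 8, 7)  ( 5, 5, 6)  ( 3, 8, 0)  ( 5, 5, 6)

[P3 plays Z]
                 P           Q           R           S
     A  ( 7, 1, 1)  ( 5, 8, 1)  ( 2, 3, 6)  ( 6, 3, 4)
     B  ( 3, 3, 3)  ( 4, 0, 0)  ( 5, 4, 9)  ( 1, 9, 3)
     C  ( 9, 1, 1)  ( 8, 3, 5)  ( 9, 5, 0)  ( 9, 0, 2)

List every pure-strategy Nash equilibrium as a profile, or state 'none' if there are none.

(A,P,X): not NE [P1→C gives 9>1; P2→R gives 9>0]
(A,P,Y): not NE [P1→C gives 6>2; P2→Q gives 9>3; P3→X gives 8>7]
(A,P,Z): not NE [P1→C gives 9>7; P2→Q gives 8>1; P3→X gives 8>1]
(A,Q,X): not NE [P1→B gives 8>1; P2→R gives 9>0; P3→Y gives 5>1]
(A,Q,Y): not NE [P1→B gives 7>1]
(A,Q,Z): not NE [P1→C gives 8>5; P3→Y gives 5>1]
(A,R,X): not NE [P3→Z gives 6>1]
(A,R,Y): not NE [P1→B gives 4>0; P2→Q gives 9>3; P3→Z gives 6>3]
(A,R,Z): not NE [P1→C gives 9>2; P2→Q gives 8>3]
(A,S,X): not NE [P1→C gives 8>6; P2→R gives 9>0; P3→Y gives 6>0]
(A,S,Y): not NE [P1→C gives 5>1; P2→Q gives 9>2]
(A,S,Z): not NE [P1→C gives 9>6; P2→Q gives 8>3; P3→Y gives 6>4]
(B,P,X): not NE [P1→C gives 9>6]
(B,P,Y): not NE [P1→C gives 6>3; P2→Q gives 8>1; P3→X gives 4>0]
(B,P,Z): not NE [P1→C gives 9>3; P2→S gives 9>3; P3→X gives 4>3]
(B,Q,X): not NE [P2→P gives 3>1]
(B,Q,Y): not NE [P3→X gives 6>3]
(B,Q,Z): not NE [P1→C gives 8>4; P2→S gives 9>0; P3→X gives 6>0]
(B,R,X): not NE [P1→A gives 8>2; P2→P gives 3>2; P3→Z gives 9>3]
(B,R,Y): not NE [P2→Q gives 8>6; P3→Z gives 9>3]
(B,R,Z): not NE [P1→C gives 9>5; P2→S gives 9>4]
(B,S,X): not NE [P1→C gives 8>0; P2→P gives 3>0; P3→Y gives 9>7]
(B,S,Y): not NE [P1→C gives 5>4; P2→Q gives 8>7]
(B,S,Z): not NE [P1→C gives 9>1; P3→Y gives 9>3]
(C,P,X): not NE [P2→R gives 8>4]
(C,P,Y): not NE [P3→X gives 9>7]
(C,P,Z): not NE [P2→R gives 5>1; P3→X gives 9>1]
(C,Q,X): not NE [P1→B gives 8>7; P2→R gives 8>6]
(C,Q,Y): not NE [P1→B gives 7>5; P2→R gives 8>5; P3→X gives 8>6]
(C,Q,Z): not NE [P2→R gives 5>3; P3→X gives 8>5]
(C,R,X): not NE [P1→A gives 8>4]
(C,R,Y): not NE [P1→B gives 4>3; P3→X gives 5>0]
(C,R,Z): not NE [P3→X gives 5>0]
(C,S,X): not NE [P2→R gives 8>1]
(C,S,Y): not NE [P2→R gives 8>5; P3→X gives 7>6]
(C,S,Z): not NE [P2→R gives 5>0; P3→X gives 7>2]

Equilibria: none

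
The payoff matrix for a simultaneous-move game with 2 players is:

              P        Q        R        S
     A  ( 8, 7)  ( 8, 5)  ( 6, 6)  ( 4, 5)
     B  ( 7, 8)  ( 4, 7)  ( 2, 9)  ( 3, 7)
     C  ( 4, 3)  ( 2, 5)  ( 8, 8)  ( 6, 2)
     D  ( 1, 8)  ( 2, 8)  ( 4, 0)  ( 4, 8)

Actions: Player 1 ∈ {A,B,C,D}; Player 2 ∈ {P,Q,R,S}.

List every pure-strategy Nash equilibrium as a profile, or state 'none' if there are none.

(A,P): NE
(A,Q): not NE [P2→P gives 7>5]
(A,R): not NE [P1→C gives 8>6; P2→P gives 7>6]
(A,S): not NE [P1→C gives 6>4; P2→P gives 7>5]
(B,P): not NE [P1→A gives 8>7; P2→R gives 9>8]
(B,Q): not NE [P1→A gives 8>4; P2→R gives 9>7]
(B,R): not NE [P1→C gives 8>2]
(B,S): not NE [P1→C gives 6>3; P2→R gives 9>7]
(C,P): not NE [P1→A gives 8>4; P2→R gives 8>3]
(C,Q): not NE [P1→A gives 8>2; P2→R gives 8>5]
(C,R): NE
(C,S): not NE [P2→R gives 8>2]
(D,P): not NE [P1→A gives 8>1]
(D,Q): not NE [P1→A gives 8>2]
(D,R): not NE [P1→C gives 8>4; P2→S gives 8>0]
(D,S): not NE [P1→C gives 6>4]

PSNE = {(A,P), (C,R)}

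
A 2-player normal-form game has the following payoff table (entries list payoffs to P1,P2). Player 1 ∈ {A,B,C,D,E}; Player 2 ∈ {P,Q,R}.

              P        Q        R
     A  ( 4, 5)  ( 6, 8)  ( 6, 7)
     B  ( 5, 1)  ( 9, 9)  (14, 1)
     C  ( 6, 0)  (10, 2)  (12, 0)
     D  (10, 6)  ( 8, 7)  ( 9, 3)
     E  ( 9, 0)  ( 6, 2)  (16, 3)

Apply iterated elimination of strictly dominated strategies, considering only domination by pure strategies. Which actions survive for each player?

P1 drop A (B beats it: P:5>4 Q:9>6 R:14>6)
P2 drop P (Q beats it: B:9>1 C:2>0 D:7>6 E:2>0)
P1 drop D (B beats it: Q:9>8 R:14>9)
P1→{B,C,E} P2→{Q,R}

IESDS → P1:{B,C,E} P2:{Q,R}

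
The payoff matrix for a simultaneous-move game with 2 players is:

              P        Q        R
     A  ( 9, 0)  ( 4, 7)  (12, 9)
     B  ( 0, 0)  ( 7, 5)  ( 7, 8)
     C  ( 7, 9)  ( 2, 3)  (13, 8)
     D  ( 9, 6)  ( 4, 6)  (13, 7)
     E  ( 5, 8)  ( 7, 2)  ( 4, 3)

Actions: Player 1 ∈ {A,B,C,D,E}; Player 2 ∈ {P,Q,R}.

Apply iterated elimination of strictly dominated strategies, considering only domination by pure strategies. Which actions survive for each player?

P2 drop Q (R beats it: A:9>7 B:8>5 C:8>3 D:7>6 E:3>2)
P1 drop B (A beats it: P:9>0 R:12>7)
P1 drop E (A beats it: P:9>5 R:12>4)
P1→{A,C,D} P2→{P,R}

Remaining: P1:{A,C,D} P2:{P,R}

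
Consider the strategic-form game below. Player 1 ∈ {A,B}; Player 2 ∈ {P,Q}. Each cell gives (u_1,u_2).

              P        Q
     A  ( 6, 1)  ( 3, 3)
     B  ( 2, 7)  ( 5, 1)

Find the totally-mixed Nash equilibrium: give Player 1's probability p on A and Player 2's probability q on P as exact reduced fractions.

(p,q) = (3/4, 1/3)

P1 indiff ⇒ q·6+(1-q)·3 = q·2+(1-q)·5 ⇒ q(4) = (1-q)(2) ⇒ q = 1/3
P2 indiff ⇒ p·1+(1-p)·7 = p·3+(1-p)·1 ⇒ p(-2) = (1-p)(-6) ⇒ p = 3/4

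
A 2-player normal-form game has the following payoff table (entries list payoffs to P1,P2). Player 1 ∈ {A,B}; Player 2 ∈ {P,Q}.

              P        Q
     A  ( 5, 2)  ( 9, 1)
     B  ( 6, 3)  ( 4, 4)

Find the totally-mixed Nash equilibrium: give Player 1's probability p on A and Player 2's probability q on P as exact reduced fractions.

P1 indiff ⇒ q·5+(1-q)·9 = q·6+(1-q)·4 ⇒ q(-1) = (1-q)(-5) ⇒ q = 5/6
P2 indiff ⇒ p·2+(1-p)·3 = p·1+(1-p)·4 ⇒ p(1) = (1-p)(1) ⇒ p = 1/2

p=1/2, q=5/6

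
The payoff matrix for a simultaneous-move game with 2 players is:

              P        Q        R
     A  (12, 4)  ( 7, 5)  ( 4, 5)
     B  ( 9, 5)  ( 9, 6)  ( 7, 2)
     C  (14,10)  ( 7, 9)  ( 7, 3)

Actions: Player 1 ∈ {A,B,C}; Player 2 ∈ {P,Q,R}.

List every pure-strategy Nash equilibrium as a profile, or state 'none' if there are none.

Nash profiles: (B,Q), (C,P)

(A,P): not NE [P1→C gives 14>12; P2→R gives 5>4]
(A,Q): not NE [P1→B gives 9>7]
(A,R): not NE [P1→C gives 7>4]
(B,P): not NE [P1→C gives 14>9; P2→Q gives 6>5]
(B,Q): NE
(B,R): not NE [P2→Q gives 6>2]
(C,P): NE
(C,Q): not NE [P1→B gives 9>7; P2→P gives 10>9]
(C,R): not NE [P2→P gives 10>3]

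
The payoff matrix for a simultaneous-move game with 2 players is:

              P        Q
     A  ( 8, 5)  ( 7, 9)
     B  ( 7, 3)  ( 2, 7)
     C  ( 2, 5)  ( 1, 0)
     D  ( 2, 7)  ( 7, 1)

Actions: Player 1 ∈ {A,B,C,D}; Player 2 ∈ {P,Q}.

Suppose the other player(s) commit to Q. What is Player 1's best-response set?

u_1(A vs Q) = 7
u_1(B vs Q) = 2
u_1(C vs Q) = 1
u_1(D vs Q) = 7
max payoff 7 at {A,D}

argmax u_1 = {A,D}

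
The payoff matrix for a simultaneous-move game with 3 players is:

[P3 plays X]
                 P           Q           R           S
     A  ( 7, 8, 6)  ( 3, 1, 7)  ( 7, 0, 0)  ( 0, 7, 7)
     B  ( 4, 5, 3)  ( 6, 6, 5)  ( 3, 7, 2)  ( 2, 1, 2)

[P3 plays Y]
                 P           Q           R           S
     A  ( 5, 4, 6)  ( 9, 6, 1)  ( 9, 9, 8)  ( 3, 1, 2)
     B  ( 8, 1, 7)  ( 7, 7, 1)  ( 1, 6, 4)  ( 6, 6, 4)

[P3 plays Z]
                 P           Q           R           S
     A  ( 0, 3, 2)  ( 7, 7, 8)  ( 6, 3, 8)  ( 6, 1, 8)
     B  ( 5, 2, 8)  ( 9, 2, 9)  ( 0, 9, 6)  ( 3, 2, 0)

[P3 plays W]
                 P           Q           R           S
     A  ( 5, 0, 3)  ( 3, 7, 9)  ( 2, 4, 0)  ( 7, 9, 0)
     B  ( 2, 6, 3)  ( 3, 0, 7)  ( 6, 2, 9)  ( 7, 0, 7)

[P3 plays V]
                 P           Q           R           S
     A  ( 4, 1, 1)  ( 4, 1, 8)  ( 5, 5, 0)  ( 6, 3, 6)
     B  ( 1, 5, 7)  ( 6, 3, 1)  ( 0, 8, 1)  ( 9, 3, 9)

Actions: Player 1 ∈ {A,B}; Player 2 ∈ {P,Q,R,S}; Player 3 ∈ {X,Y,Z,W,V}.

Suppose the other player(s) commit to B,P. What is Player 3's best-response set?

u_3(X vs B,P) = 3
u_3(Y vs B,P) = 7
u_3(Z vs B,P) = 8
u_3(W vs B,P) = 3
u_3(V vs B,P) = 7
max payoff 8 at {Z}

P3 best: {Z}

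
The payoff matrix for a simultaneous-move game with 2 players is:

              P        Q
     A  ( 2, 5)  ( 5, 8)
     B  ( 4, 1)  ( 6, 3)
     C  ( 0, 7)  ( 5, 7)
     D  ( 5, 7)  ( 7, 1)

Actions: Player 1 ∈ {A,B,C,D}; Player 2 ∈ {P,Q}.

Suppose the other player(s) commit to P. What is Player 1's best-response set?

P1 best: {D}

u_1(A vs P) = 2
u_1(B vs P) = 4
u_1(C vs P) = 0
u_1(D vs P) = 5
max payoff 5 at {D}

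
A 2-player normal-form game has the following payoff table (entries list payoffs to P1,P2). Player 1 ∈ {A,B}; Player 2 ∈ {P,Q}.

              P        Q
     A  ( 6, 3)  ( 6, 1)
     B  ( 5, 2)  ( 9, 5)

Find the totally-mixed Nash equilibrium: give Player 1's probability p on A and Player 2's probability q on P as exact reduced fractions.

P1 indiff ⇒ q·6+(1-q)·6 = q·5+(1-q)·9 ⇒ q(1) = (1-q)(3) ⇒ q = 3/4
P2 indiff ⇒ p·3+(1-p)·2 = p·1+(1-p)·5 ⇒ p(2) = (1-p)(3) ⇒ p = 3/5

(p,q) = (3/5, 3/4)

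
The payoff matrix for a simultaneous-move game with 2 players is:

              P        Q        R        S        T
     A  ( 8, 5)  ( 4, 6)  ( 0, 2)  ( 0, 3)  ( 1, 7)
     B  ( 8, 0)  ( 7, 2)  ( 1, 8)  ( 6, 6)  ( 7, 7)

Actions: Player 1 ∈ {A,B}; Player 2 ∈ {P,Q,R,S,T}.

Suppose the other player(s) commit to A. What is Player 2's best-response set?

argmax u_2 = {T}

u_2(P vs A) = 5
u_2(Q vs A) = 6
u_2(R vs A) = 2
u_2(S vs A) = 3
u_2(T vs A) = 7
max payoff 7 at {T}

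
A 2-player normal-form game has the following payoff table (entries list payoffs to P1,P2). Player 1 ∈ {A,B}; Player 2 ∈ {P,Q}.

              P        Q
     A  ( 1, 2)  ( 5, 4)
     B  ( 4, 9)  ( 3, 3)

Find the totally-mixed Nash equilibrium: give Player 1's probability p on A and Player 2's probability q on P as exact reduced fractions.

P1 indiff ⇒ q·1+(1-q)·5 = q·4+(1-q)·3 ⇒ q(-3) = (1-q)(-2) ⇒ q = 2/5
P2 indiff ⇒ p·2+(1-p)·9 = p·4+(1-p)·3 ⇒ p(-2) = (1-p)(-6) ⇒ p = 3/4

P1 mixes 3/4 on A; P2 mixes 2/5 on P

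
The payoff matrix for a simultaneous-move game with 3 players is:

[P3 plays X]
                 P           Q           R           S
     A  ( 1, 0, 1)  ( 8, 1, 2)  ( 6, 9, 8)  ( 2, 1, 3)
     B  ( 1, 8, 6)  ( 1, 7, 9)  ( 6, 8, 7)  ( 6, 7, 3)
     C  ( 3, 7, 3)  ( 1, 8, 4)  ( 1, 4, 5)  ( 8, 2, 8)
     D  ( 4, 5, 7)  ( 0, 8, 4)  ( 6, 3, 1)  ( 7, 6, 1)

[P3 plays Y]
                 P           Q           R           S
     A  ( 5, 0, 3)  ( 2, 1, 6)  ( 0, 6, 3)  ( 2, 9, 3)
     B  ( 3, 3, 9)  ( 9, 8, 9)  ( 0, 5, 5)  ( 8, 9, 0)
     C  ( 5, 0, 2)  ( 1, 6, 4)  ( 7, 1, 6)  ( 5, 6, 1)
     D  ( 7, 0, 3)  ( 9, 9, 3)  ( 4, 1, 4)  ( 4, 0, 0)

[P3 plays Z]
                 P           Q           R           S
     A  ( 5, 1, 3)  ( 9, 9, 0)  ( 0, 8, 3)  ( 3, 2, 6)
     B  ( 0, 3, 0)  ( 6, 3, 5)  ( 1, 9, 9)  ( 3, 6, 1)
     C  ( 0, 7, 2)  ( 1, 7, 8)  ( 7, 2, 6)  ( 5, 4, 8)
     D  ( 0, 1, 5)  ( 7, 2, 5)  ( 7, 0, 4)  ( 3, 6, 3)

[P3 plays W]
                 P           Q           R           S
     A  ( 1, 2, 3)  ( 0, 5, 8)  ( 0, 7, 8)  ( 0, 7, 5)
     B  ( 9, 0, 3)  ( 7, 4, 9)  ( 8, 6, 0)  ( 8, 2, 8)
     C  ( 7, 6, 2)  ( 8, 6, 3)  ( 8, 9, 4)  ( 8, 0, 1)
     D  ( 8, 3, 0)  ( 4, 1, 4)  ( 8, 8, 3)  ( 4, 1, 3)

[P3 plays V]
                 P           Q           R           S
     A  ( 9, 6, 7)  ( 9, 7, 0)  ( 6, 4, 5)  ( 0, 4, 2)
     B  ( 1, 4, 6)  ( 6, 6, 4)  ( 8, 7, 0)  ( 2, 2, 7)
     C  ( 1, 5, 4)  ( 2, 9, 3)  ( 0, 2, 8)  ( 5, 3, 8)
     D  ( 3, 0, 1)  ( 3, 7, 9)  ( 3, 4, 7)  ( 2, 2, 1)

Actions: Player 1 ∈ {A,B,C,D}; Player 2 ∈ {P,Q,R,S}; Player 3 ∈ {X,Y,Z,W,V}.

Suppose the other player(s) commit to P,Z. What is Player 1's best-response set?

u_1(A vs P,Z) = 5
u_1(B vs P,Z) = 0
u_1(C vs P,Z) = 0
u_1(D vs P,Z) = 0
max payoff 5 at {A}

argmax u_1 = {A}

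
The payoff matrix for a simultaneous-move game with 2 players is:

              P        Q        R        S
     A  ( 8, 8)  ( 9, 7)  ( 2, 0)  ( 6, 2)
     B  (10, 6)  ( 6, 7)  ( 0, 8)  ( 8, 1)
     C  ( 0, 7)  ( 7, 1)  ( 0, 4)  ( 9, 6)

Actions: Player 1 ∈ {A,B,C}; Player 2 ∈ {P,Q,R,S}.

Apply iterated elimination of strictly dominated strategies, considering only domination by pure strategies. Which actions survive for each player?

Remaining: P1:{A,B} P2:{P,Q,R}

P2 drop S (P beats it: A:8>2 B:6>1 C:7>6)
P1 drop C (A beats it: P:8>0 Q:9>7 R:2>0)
P1→{A,B} P2→{P,Q,R}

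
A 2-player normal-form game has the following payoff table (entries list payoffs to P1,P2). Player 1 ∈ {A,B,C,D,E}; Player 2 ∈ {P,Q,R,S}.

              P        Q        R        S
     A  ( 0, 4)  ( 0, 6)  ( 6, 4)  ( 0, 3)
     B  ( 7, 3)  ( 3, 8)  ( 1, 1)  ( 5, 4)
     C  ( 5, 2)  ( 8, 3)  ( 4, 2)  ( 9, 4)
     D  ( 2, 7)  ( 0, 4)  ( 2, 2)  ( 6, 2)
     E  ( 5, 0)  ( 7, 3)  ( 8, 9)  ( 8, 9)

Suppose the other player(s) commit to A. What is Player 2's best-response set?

u_2(P vs A) = 4
u_2(Q vs A) = 6
u_2(R vs A) = 4
u_2(S vs A) = 3
max payoff 6 at {Q}

argmax u_2 = {Q}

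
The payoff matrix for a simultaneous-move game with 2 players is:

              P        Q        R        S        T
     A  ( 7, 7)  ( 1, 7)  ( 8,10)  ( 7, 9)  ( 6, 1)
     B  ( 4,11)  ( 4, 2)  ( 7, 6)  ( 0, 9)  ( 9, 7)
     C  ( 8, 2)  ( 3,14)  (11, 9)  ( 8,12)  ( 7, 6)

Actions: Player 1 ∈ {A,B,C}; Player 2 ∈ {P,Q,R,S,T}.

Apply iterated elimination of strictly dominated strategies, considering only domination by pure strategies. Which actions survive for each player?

Remaining: P1:{B,C} P2:{P,Q,S}

P1 drop A (C beats it: P:8>7 Q:3>1 R:11>8 S:8>7 T:7>6)
P2 drop R (S beats it: B:9>6 C:12>9)
P2 drop T (S beats it: B:9>7 C:12>6)
P1→{B,C} P2→{P,Q,S}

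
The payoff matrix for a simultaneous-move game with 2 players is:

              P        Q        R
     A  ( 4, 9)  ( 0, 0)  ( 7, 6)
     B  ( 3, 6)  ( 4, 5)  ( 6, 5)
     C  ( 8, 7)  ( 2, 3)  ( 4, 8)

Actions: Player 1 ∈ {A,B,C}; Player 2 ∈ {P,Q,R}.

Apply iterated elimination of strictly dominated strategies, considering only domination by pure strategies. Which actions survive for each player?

IESDS → P1:{A,C} P2:{P,R}

P2 drop Q (P beats it: A:9>0 B:6>5 C:7>3)
P1 drop B (A beats it: P:4>3 R:7>6)
P1→{A,C} P2→{P,R}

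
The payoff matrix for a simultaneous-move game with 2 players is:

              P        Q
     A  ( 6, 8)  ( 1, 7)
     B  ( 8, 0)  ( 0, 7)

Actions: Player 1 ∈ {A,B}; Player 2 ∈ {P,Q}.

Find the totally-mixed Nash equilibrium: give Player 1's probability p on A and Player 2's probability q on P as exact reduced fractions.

P1 mixes 7/8 on A; P2 mixes 1/3 on P

P1 indiff ⇒ q·6+(1-q)·1 = q·8+(1-q)·0 ⇒ q(-2) = (1-q)(-1) ⇒ q = 1/3
P2 indiff ⇒ p·8+(1-p)·0 = p·7+(1-p)·7 ⇒ p(1) = (1-p)(7) ⇒ p = 7/8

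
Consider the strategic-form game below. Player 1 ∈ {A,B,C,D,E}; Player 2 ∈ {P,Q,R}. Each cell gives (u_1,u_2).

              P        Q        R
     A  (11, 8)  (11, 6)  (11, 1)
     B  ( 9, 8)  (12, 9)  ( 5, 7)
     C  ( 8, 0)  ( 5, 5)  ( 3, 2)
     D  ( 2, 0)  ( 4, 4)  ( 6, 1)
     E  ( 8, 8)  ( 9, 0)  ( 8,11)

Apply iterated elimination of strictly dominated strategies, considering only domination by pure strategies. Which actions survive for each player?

P1 drop C (A beats it: P:11>8 Q:11>5 R:11>3)
P1 drop D (A beats it: P:11>2 Q:11>4 R:11>6)
P1 drop E (A beats it: P:11>8 Q:11>9 R:11>8)
P2 drop R (P beats it: A:8>1 B:8>7)
P1→{A,B} P2→{P,Q}

IESDS → P1:{A,B} P2:{P,Q}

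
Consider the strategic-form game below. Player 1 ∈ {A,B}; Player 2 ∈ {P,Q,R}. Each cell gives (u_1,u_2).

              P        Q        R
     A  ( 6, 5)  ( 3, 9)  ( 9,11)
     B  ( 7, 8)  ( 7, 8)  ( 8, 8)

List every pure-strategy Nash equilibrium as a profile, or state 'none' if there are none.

NE set: (A,R), (B,P), (B,Q)

(A,P): not NE [P1→B gives 7>6; P2→R gives 11>5]
(A,Q): not NE [P1→B gives 7>3; P2→R gives 11>9]
(A,R): NE
(B,P): NE
(B,Q): NE
(B,R): not NE [P1→A gives 9>8]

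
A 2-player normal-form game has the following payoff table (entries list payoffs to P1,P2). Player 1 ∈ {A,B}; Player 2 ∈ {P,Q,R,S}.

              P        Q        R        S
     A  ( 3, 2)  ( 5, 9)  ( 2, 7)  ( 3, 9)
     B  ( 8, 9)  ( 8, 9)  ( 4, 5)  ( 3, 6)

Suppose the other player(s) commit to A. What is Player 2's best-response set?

u_2(P vs A) = 2
u_2(Q vs A) = 9
u_2(R vs A) = 7
u_2(S vs A) = 9
max payoff 9 at {Q,S}

BR_2 = {Q,S}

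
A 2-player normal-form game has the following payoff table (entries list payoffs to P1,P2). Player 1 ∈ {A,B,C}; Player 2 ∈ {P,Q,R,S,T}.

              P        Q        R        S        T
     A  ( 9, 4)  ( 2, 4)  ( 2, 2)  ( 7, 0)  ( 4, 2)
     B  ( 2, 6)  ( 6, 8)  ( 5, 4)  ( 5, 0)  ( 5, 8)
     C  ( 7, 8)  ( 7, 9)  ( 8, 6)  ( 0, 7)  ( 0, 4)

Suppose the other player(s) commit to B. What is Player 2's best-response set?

u_2(P vs B) = 6
u_2(Q vs B) = 8
u_2(R vs B) = 4
u_2(S vs B) = 0
u_2(T vs B) = 8
max payoff 8 at {Q,T}

BR_2 = {Q,T}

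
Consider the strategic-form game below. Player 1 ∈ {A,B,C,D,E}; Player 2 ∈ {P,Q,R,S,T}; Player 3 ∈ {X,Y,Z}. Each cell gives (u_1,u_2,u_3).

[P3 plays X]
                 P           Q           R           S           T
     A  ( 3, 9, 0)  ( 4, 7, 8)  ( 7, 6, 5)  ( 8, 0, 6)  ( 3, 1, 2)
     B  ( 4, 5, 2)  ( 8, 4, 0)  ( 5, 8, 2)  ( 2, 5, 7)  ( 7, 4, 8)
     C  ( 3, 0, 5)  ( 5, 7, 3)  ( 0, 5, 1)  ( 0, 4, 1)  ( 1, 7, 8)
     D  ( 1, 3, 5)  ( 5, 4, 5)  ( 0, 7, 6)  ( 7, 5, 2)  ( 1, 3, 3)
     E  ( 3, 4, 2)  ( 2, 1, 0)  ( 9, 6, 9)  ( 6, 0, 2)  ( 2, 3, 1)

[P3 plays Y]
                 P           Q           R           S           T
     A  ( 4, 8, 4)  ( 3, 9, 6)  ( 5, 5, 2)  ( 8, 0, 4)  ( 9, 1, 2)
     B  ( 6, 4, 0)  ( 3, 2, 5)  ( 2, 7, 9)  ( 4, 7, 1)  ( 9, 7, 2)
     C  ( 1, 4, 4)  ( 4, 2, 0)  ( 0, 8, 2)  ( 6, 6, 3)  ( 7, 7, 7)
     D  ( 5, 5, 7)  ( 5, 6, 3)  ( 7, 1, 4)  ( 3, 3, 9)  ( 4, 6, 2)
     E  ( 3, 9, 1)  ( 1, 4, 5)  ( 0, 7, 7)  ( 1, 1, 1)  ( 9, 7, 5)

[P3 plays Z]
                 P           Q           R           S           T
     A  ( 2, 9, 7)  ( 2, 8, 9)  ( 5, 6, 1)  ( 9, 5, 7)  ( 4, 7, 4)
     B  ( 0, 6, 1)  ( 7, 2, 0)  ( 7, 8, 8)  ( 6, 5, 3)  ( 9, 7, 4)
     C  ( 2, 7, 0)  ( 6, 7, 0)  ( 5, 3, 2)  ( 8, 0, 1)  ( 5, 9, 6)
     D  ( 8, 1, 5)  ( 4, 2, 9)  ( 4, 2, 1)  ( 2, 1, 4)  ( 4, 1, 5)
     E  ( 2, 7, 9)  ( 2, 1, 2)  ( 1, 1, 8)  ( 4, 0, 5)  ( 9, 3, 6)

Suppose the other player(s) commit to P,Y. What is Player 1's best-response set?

u_1(A vs P,Y) = 4
u_1(B vs P,Y) = 6
u_1(C vs P,Y) = 1
u_1(D vs P,Y) = 5
u_1(E vs P,Y) = 3
max payoff 6 at {B}

argmax u_1 = {B}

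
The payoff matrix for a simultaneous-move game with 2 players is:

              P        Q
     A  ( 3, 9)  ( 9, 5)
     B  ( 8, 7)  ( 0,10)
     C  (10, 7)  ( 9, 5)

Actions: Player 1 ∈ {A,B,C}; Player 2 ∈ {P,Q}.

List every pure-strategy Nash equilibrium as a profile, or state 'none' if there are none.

(A,P): not NE [P1→C gives 10>3]
(A,Q): not NE [P2→P gives 9>5]
(B,P): not NE [P1→C gives 10>8; P2→Q gives 10>7]
(B,Q): not NE [P1→C gives 9>0]
(C,P): NE
(C,Q): not NE [P2→P gives 7>5]

Nash profiles: (C,P)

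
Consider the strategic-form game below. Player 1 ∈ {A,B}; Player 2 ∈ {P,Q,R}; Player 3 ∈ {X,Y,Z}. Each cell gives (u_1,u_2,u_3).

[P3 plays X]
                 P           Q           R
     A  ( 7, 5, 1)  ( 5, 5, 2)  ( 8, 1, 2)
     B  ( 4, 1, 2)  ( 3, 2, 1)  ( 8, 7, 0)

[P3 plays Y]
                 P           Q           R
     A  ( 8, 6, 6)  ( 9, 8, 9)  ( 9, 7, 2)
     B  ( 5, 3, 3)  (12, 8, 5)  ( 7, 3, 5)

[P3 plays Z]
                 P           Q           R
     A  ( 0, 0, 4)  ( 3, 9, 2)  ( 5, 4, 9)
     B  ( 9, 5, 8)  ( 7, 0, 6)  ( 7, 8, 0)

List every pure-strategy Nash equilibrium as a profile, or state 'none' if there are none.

No pure NE.

(A,P,X): not NE [P3→Y gives 6>1]
(A,P,Y): not NE [P2→Q gives 8>6]
(A,P,Z): not NE [P1→B gives 9>0; P2→Q gives 9>0; P3→Y gives 6>4]
(A,Q,X): not NE [P3→Y gives 9>2]
(A,Q,Y): not NE [P1→B gives 12>9]
(A,Q,Z): not NE [P1→B gives 7>3; P3→Y gives 9>2]
(A,R,X): not NE [P2→Q gives 5>1; P3→Z gives 9>2]
(A,R,Y): not NE [P2→Q gives 8>7; P3→Z gives 9>2]
(A,R,Z): not NE [P1→B gives 7>5; P2→Q gives 9>4]
(B,P,X): not NE [P1→A gives 7>4; P2→R gives 7>1; P3→Z gives 8>2]
(B,P,Y): not NE [P1→A gives 8>5; P2→Q gives 8>3; P3→Z gives 8>3]
(B,P,Z): not NE [P2→R gives 8>5]
(B,Q,X): not NE [P1→A gives 5>3; P2→R gives 7>2; P3→Z gives 6>1]
(B,Q,Y): not NE [P3→Z gives 6>5]
(B,Q,Z): not NE [P2→R gives 8>0]
(B,R,X): not NE [P3→Y gives 5>0]
(B,R,Y): not NE [P1→A gives 9>7; P2→Q gives 8>3]
(B,R,Z): not NE [P3→Y gives 5>0]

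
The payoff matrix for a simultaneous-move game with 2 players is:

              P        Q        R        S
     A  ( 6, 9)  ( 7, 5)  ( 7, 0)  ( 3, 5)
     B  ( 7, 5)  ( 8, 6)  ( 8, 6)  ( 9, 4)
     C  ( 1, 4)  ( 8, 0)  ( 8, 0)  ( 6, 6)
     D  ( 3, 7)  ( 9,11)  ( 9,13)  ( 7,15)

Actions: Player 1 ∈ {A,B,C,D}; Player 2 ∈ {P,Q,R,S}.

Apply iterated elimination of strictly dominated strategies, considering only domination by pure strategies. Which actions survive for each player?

P1 drop A (B beats it: P:7>6 Q:8>7 R:8>7 S:9>3)
P1 drop C (D beats it: P:3>1 Q:9>8 R:9>8 S:7>6)
P2 drop P (Q beats it: B:6>5 D:11>7)
P1→{B,D} P2→{Q,R,S}

Survivors P1:{B,D} P2:{Q,R,S}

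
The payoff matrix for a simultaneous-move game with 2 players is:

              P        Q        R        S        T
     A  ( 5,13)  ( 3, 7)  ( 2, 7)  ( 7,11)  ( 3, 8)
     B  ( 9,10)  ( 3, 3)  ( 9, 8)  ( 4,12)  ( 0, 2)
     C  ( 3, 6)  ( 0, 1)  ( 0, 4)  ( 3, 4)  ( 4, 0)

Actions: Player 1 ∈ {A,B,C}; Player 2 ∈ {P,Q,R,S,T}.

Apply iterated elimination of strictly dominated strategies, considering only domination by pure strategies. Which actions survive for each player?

IESDS → P1:{A,B} P2:{P,S}

P2 drop Q (P beats it: A:13>7 B:10>3 C:6>1)
P2 drop R (P beats it: A:13>7 B:10>8 C:6>4)
P2 drop T (P beats it: A:13>8 B:10>2 C:6>0)
P1 drop C (A beats it: P:5>3 S:7>3)
P1→{A,B} P2→{P,S}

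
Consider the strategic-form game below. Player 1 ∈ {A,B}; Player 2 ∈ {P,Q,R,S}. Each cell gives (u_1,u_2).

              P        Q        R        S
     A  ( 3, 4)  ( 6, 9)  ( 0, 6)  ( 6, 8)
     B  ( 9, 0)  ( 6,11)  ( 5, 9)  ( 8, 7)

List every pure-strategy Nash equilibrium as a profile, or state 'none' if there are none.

(A,P): not NE [P1→B gives 9>3; P2→Q gives 9>4]
(A,Q): NE
(A,R): not NE [P1→B gives 5>0; P2→Q gives 9>6]
(A,S): not NE [P1→B gives 8>6; P2→Q gives 9>8]
(B,P): not NE [P2→Q gives 11>0]
(B,Q): NE
(B,R): not NE [P2→Q gives 11>9]
(B,S): not NE [P2→Q gives 11>7]

Nash profiles: (A,Q), (B,Q)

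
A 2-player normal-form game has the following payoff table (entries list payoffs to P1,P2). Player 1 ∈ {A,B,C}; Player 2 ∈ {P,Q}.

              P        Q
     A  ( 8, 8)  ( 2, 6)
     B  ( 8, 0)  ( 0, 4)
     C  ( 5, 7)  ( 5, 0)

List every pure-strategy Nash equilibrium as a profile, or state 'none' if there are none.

(A,P): NE
(A,Q): not NE [P1→C gives 5>2; P2→P gives 8>6]
(B,P): not NE [P2→Q gives 4>0]
(B,Q): not NE [P1→C gives 5>0]
(C,P): not NE [P1→B gives 8>5]
(C,Q): not NE [P2→P gives 7>0]

Nash profiles: (A,P)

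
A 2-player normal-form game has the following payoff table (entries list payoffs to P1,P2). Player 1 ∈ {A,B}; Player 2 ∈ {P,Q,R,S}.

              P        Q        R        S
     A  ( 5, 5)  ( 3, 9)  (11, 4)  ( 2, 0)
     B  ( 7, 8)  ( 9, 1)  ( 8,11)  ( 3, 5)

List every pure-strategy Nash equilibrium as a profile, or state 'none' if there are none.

(A,P): not NE [P1→B gives 7>5; P2→Q gives 9>5]
(A,Q): not NE [P1→B gives 9>3]
(A,R): not NE [P2→Q gives 9>4]
(A,S): not NE [P1→B gives 3>2; P2→Q gives 9>0]
(B,P): not NE [P2→R gives 11>8]
(B,Q): not NE [P2→R gives 11>1]
(B,R): not NE [P1→A gives 11>8]
(B,S): not NE [P2→R gives 11>5]

No pure NE.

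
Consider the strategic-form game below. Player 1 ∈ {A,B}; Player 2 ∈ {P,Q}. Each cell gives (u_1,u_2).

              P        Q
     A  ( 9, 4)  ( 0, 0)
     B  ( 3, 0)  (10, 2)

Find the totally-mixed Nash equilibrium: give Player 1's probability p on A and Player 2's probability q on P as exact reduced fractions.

p=1/3, q=5/8

P1 indiff ⇒ q·9+(1-q)·0 = q·3+(1-q)·10 ⇒ q(6) = (1-q)(10) ⇒ q = 5/8
P2 indiff ⇒ p·4+(1-p)·0 = p·0+(1-p)·2 ⇒ p(4) = (1-p)(2) ⇒ p = 1/3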